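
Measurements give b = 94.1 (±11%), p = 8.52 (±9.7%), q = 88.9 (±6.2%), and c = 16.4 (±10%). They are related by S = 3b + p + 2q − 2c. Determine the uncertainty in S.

Absolute uncertainties add in quadrature for a linear combination:
  (3·δb)² = 964;  (δp)² = 0.683;  (2·δq)² = 122;  (2·δc)² = 10.8
δS = √(1100) = 33.1

33.1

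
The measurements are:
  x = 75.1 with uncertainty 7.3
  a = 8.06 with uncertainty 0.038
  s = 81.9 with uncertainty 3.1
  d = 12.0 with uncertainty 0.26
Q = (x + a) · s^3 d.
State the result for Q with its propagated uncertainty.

Let u = x + a = 83.2. δu = √(δx² + δa²) = √(53.3 + 0.00144) = 7.30, so δu/u = 0.0878.
Q is then a monomial in u, s, d:
δQ/Q = √((δu/u)² + (3·δs/s)² + (1·δd/d)²) = √(0.00771 + 0.0129 + 0.000469) = 0.145
Q = 5.48e+08, so δQ = 0.145 × 5.48e+08 = 7.96e+07.

(5.48 ± 0.796) × 10^8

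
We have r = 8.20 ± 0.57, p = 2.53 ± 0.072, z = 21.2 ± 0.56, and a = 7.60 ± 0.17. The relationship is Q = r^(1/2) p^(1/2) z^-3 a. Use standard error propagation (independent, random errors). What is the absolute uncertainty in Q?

Each factor contributes (exponent × relative error)² to (δQ/Q)²:
  (½·δr/r)² = (0.5×0.0695)² = 0.00121;  (½·δp/p)² = (0.5×0.0285)² = 0.000202;  (-3·δz/z)² = (-3×0.0264)² = 0.00628;  (1·δa/a)² = (1×0.0224)² = 0.000500
δQ/Q = √(0.00819) = 0.0905
Q = 0.00363, so δQ = 0.0905 × 0.00363 = 0.000329.

0.000329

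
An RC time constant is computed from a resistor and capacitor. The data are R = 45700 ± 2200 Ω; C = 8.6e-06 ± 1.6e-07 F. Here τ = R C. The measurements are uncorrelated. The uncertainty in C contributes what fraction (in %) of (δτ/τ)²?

13.0%

(δτ/τ)² = (1·δR/R)² + (1·δC/C)²
  R term: (1×0.0481)² = 0.00232
  C term: (1×0.0186)² = 0.000346
Total = 0.00266. Share from C = 0.000346/0.00266 = 0.130.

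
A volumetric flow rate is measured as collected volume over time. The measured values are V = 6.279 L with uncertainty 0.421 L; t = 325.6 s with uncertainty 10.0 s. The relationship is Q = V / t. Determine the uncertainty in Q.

0.00142 L/s

Since Q is a product/quotient, work with relative uncertainties:
  (1·δV/V)² = (1×0.0670)² = 0.00450;  (-1·δt/t)² = (-1×0.0307)² = 0.000943
δQ/Q = √(0.00544) = 0.0737
Q = 0.01928 L/s, so δQ = 0.0737 × 0.01928 = 0.00142 L/s.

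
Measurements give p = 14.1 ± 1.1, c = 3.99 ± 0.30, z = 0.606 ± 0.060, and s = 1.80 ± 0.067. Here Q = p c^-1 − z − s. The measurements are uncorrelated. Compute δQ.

0.393

Let w = p·c^-1 = 3.53. δw/w = √((1·δp/p)² + (-1·δc/c)²) = √(0.00609 + 0.00565) = 0.108, so δw = 0.383.
Q = w − z − s: δQ = √(δw² + δz² + δs²) = √(0.147 + 0.00360 + 0.00449) = 0.393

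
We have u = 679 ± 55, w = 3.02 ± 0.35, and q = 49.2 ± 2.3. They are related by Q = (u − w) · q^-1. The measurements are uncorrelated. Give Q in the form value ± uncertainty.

13.7 ± 1.29

Let h = u − w = 676. δh = √(δu² + δw²) = √(3020 + 0.122) = 55.0, so δh/h = 0.0814.
Q is then a monomial in h, q:
δQ/Q = √((δh/h)² + (-1·δq/q)²) = √(0.00662 + 0.00219) = 0.0938
Q = 13.7, so δQ = 0.0938 × 13.7 = 1.29.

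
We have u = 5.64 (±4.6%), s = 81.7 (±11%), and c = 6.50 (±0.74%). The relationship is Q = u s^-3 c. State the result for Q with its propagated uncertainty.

(6.72 ± 2.24) × 10^-5

Q is a product of powers, so relative uncertainties combine in quadrature:
  (1·δu/u)² = (1×0.0460)² = 0.00212;  (-3·δs/s)² = (-3×0.110)² = 0.109;  (1·δc/c)² = (1×0.00740)² = 5.48e-05
δQ/Q = √(0.111) = 0.333
Q = 6.72e-05, so δQ = 0.333 × 6.72e-05 = 2.24e-05.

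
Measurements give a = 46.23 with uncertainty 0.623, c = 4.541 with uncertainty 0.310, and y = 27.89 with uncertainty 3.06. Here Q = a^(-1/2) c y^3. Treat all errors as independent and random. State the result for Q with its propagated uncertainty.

14490 ± 4870

For a monomial Q ∝ a^(-1/2), c, y^3, fractional errors add in quadrature:
  (−½·δa/a)² = (-0.5×0.0135)² = 4.54e-05;  (1·δc/c)² = (1×0.0683)² = 0.00466;  (3·δy/y)² = (3×0.110)² = 0.108
δQ/Q = √(0.113) = 0.336
Q = 14490, so δQ = 0.336 × 14490 = 4870.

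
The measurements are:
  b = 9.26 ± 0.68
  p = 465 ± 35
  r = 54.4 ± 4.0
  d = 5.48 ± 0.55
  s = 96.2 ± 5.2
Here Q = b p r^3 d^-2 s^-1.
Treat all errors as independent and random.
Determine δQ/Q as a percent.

Relative error in a monomial: (δQ/Q)² = Σ (nᵢ · δxᵢ/xᵢ)².
  (1·δb/b)² = (1×0.0734)² = 0.00539;  (1·δp/p)² = (1×0.0753)² = 0.00567;  (3·δr/r)² = (3×0.0735)² = 0.0487;  (-2·δd/d)² = (-2×0.100)² = 0.0403;  (-1·δs/s)² = (-1×0.0541)² = 0.00292
δQ/Q = √(0.103) = 0.321

32.1%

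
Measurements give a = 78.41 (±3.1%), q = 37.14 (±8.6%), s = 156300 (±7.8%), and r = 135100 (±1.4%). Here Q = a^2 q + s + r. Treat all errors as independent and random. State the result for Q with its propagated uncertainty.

519700 ± 27200

Let p = a^2·q = 228300. δp/p = √((2·δa/a)² + (1·δq/q)²) = √(0.00384 + 0.00740) = 0.106, so δp = 24200.
Q = p + s + r: δQ = √(δp² + δs² + δr²) = √(5.86e+08 + 1.49e+08 + 3.58e+06) = 27200
Q = 519700.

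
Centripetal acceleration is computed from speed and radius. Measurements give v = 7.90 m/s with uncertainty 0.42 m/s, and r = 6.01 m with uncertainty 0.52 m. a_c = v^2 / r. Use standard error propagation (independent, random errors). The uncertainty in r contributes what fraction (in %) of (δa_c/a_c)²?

(δa_c/a_c)² = (2·δv/v)² + (-1·δr/r)²
  v term: (2×0.0532)² = 0.0113
  r term: (-1×0.0865)² = 0.00749
Total = 0.0188. Share from r = 0.00749/0.0188 = 0.398.

39.8%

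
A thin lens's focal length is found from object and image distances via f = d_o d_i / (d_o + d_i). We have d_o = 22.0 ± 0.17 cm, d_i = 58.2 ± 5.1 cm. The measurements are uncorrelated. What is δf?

0.394 cm

∂f/∂d_o = (d_i/(d_o+d_i))² = 0.527;  ∂f/∂d_i = (d_o/(d_o+d_i))² = 0.0752
δf = √((∂f/∂d_o · δd_o)² + (∂f/∂d_i · δd_i)²) = √(0.00801 + 0.147) = 0.394 cm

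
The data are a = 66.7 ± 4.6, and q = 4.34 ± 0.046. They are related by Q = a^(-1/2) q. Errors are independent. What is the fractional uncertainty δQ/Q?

Since Q is a product/quotient, work with relative uncertainties:
  (−½·δa/a)² = (-0.5×0.0690)² = 0.00119;  (1·δq/q)² = (1×0.0106)² = 0.000112
δQ/Q = √(0.00130) = 0.0361

0.0361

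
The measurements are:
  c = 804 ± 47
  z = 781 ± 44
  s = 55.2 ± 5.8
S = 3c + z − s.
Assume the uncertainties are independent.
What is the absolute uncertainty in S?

148

For a sum/difference, combine absolute errors in quadrature:
  (3·δc)² = 19900;  (δz)² = 1940;  (δs)² = 33.6
δS = √(21900) = 148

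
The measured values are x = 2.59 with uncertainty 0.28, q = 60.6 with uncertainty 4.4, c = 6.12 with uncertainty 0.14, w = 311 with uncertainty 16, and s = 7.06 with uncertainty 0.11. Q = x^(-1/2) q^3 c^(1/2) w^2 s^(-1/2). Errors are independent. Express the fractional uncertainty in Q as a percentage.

24.7%

For a monomial Q ∝ x^(-1/2), q^3, c^(1/2), w^2, s^(-1/2), fractional errors add in quadrature:
  (−½·δx/x)² = (-0.5×0.108)² = 0.00292;  (3·δq/q)² = (3×0.0726)² = 0.0474;  (½·δc/c)² = (0.5×0.0229)² = 0.000131;  (2·δw/w)² = (2×0.0514)² = 0.0106;  (−½·δs/s)² = (-0.5×0.0156)² = 6.07e-05
δQ/Q = √(0.0611) = 0.247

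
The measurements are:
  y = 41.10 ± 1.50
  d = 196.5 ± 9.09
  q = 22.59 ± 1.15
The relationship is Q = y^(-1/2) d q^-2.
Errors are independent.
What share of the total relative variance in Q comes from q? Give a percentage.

80.7%

(δQ/Q)² = (−½·δy/y)² + (1·δd/d)² + (-2·δq/q)²
  y term: (-0.5×0.0365)² = 0.000333
  d term: (1×0.0463)² = 0.00214
  q term: (-2×0.0509)² = 0.0104
Total = 0.0128. Share from q = 0.0104/0.0128 = 0.807.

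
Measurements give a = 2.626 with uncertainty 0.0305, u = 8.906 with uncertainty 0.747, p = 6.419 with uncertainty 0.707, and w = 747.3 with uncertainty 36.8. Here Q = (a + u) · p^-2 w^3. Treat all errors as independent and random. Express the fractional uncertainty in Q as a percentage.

Let h = a + u = 11.53. δh = √(δa² + δu²) = √(0.000930 + 0.558) = 0.748, so δh/h = 0.0648.
Q is then a monomial in h, p, w:
δQ/Q = √((δh/h)² + (-2·δp/p)² + (3·δw/w)²) = √(0.00420 + 0.0485 + 0.0218) = 0.273

27.3%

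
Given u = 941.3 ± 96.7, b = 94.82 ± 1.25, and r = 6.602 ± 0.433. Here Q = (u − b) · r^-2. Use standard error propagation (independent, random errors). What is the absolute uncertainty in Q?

Let w = u − b = 846.5. δw = √(δu² + δb²) = √(9350 + 1.56) = 96.7, so δw/w = 0.114.
Q is then a monomial in w, r:
δQ/Q = √((δw/w)² + (-2·δr/r)²) = √(0.0131 + 0.0172) = 0.174
Q = 19.42, so δQ = 0.174 × 19.42 = 3.38.

3.38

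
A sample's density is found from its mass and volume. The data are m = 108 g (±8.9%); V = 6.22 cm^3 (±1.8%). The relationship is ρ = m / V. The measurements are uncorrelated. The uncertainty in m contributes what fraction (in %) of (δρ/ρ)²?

(δρ/ρ)² = (1·δm/m)² + (-1·δV/V)²
  m term: (1×0.0890)² = 0.00792
  V term: (-1×0.0180)² = 0.000324
Total = 0.00825. Share from m = 0.00792/0.00825 = 0.961.

96.1%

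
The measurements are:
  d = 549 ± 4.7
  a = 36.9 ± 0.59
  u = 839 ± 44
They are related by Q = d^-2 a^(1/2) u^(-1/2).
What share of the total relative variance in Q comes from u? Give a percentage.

65.8%

(δQ/Q)² = (-2·δd/d)² + (½·δa/a)² + (−½·δu/u)²
  d term: (-2×0.00856)² = 0.000293
  a term: (0.5×0.0160)² = 6.39e-05
  u term: (-0.5×0.0524)² = 0.000688
Total = 0.00104. Share from u = 0.000688/0.00104 = 0.658.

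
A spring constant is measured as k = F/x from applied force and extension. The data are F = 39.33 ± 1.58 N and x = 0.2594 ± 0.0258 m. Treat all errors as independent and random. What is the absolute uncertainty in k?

For a monomial k ∝ F, x^-1, fractional errors add in quadrature:
  (1·δF/F)² = (1×0.0402)² = 0.00161;  (-1·δx/x)² = (-1×0.0995)² = 0.00989
δk/k = √(0.0115) = 0.107
k = 151.6 N/m, so δk = 0.107 × 151.6 = 16.3 N/m.

16.3 N/m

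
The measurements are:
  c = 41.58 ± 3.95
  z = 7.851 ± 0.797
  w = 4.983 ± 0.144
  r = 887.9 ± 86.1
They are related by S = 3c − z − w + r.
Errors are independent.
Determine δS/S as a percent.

8.69%

Sums and differences: (δS)² = Σ (cᵢ δxᵢ)².
  (3·δc)² = 140;  (δz)² = 0.635;  (δw)² = 0.0207;  (δr)² = 7410
δS = √(7550) = 86.9
S = 999.8, so δS/S = 86.9/999.8 = 0.0869.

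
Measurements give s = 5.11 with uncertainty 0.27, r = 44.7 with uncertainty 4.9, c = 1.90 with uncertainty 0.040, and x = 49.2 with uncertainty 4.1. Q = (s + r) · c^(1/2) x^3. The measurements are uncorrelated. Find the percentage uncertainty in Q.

Let u = s + r = 49.8. δu = √(δs² + δr²) = √(0.0729 + 24.0) = 4.91, so δu/u = 0.0985.
Q is then a monomial in u, c, x:
δQ/Q = √((δu/u)² + (½·δc/c)² + (3·δx/x)²) = √(0.00971 + 0.000111 + 0.0625) = 0.269

26.9%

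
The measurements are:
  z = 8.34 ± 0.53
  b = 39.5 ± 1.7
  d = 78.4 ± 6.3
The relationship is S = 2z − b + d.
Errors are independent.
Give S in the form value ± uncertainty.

55.6 ± 6.61

Sums and differences: (δS)² = Σ (cᵢ δxᵢ)².
  (2·δz)² = 1.12;  (δb)² = 2.89;  (δd)² = 39.7
δS = √(43.7) = 6.61
S = 55.6.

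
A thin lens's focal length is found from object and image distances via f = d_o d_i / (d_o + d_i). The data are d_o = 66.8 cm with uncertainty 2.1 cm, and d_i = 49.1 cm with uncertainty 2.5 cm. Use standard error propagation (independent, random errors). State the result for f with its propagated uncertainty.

∂f/∂d_o = (d_i/(d_o+d_i))² = 0.179;  ∂f/∂d_i = (d_o/(d_o+d_i))² = 0.332
δf = √((∂f/∂d_o · δd_o)² + (∂f/∂d_i · δd_i)²) = √(0.142 + 0.690) = 0.912 cm
f = 28.3 cm.

28.3 ± 0.912 cm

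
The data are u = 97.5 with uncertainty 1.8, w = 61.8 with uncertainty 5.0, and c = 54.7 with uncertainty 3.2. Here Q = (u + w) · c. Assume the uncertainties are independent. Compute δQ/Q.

Let h = u + w = 159. δh = √(δu² + δw²) = √(3.24 + 25.0) = 5.31, so δh/h = 0.0334.
Q is then a monomial in h, c:
δQ/Q = √((δh/h)² + (1·δc/c)²) = √(0.00111 + 0.00342) = 0.0673

0.0673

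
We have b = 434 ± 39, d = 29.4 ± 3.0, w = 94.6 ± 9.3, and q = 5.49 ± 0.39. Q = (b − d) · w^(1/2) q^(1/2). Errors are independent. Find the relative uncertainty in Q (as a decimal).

Let u = b − d = 405. δu = √(δb² + δd²) = √(1520 + 9.00) = 39.1, so δu/u = 0.0967.
Q is then a monomial in u, w, q:
δQ/Q = √((δu/u)² + (½·δw/w)² + (½·δq/q)²) = √(0.00935 + 0.00242 + 0.00126) = 0.114

0.114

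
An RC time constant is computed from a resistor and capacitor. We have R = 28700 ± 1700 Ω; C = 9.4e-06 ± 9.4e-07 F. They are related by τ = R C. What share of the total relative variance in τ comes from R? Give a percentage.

26.0%

(δτ/τ)² = (1·δR/R)² + (1·δC/C)²
  R term: (1×0.0592)² = 0.00351
  C term: (1×0.100)² = 0.0100
Total = 0.0135. Share from R = 0.00351/0.0135 = 0.260.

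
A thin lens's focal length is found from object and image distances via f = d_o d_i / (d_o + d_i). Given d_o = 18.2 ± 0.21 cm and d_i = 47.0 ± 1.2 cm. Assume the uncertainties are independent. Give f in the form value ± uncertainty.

∂f/∂d_o = (d_i/(d_o+d_i))² = 0.520;  ∂f/∂d_i = (d_o/(d_o+d_i))² = 0.0779
δf = √((∂f/∂d_o · δd_o)² + (∂f/∂d_i · δd_i)²) = √(0.0119 + 0.00874) = 0.144 cm
f = 13.1 cm.

13.1 ± 0.144 cm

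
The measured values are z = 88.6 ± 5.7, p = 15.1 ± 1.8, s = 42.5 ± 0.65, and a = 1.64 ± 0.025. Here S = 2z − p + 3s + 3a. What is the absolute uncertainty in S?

11.7

Sums and differences: (δS)² = Σ (cᵢ δxᵢ)².
  (2·δz)² = 130;  (δp)² = 3.24;  (3·δs)² = 3.80;  (3·δa)² = 0.00563
δS = √(137) = 11.7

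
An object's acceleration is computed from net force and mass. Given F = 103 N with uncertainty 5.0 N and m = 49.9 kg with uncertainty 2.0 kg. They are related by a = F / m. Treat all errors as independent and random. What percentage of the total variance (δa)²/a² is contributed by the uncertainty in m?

(δa/a)² = (1·δF/F)² + (-1·δm/m)²
  F term: (1×0.0485)² = 0.00236
  m term: (-1×0.0401)² = 0.00161
Total = 0.00396. Share from m = 0.00161/0.00396 = 0.405.

40.5%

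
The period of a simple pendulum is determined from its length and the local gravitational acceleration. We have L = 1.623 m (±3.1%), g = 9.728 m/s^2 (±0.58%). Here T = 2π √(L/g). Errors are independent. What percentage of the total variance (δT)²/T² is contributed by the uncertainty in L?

96.6%

(δT/T)² = (½·δL/L)² + (−½·δg/g)²
  L term: (0.5×0.0310)² = 0.000240
  g term: (-0.5×0.00580)² = 8.41e-06
Total = 0.000249. Share from L = 0.000240/0.000249 = 0.966.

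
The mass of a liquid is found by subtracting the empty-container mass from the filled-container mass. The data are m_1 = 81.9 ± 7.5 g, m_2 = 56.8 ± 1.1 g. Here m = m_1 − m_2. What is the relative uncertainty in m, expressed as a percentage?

30.2%

Sums and differences: (δm)² = Σ (cᵢ δxᵢ)².
  (δm_1)² = 56.2;  (δm_2)² = 1.21
δm = √(57.5) = 7.58 g
m = 25.1 g, so δm/m = 7.58/25.1 = 0.302.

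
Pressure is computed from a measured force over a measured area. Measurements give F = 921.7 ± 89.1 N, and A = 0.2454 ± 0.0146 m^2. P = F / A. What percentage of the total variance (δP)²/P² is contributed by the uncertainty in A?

(δP/P)² = (1·δF/F)² + (-1·δA/A)²
  F term: (1×0.0967)² = 0.00934
  A term: (-1×0.0595)² = 0.00354
Total = 0.0129. Share from A = 0.00354/0.0129 = 0.275.

27.5%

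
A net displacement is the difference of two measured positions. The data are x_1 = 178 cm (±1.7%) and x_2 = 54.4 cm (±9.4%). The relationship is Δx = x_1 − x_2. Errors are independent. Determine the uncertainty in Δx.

5.94 cm

Each term contributes (cᵢ δxᵢ)² to (δΔx)²:
  (δx_1)² = 9.16;  (δx_2)² = 26.1
δΔx = √(35.3) = 5.94 cm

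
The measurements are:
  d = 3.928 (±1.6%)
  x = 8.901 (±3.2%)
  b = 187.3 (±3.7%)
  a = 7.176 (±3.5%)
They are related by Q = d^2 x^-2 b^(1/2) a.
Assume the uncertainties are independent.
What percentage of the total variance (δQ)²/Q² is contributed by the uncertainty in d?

(δQ/Q)² = (2·δd/d)² + (-2·δx/x)² + (½·δb/b)² + (1·δa/a)²
  d term: (2×0.0160)² = 0.00102
  x term: (-2×0.0320)² = 0.00410
  b term: (0.5×0.0370)² = 0.000342
  a term: (1×0.0350)² = 0.00123
Total = 0.00669. Share from d = 0.00102/0.00669 = 0.153.

15.3%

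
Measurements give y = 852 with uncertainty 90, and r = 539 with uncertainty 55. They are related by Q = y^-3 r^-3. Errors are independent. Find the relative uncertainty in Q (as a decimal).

0.441

Since Q is a product/quotient, work with relative uncertainties:
  (-3·δy/y)² = (-3×0.106)² = 0.100;  (-3·δr/r)² = (-3×0.102)² = 0.0937
δQ/Q = √(0.194) = 0.441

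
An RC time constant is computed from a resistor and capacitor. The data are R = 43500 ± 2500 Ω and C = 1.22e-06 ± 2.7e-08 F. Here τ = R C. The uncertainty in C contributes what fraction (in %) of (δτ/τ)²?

12.9%

(δτ/τ)² = (1·δR/R)² + (1·δC/C)²
  R term: (1×0.0575)² = 0.00330
  C term: (1×0.0221)² = 0.000490
Total = 0.00379. Share from C = 0.000490/0.00379 = 0.129.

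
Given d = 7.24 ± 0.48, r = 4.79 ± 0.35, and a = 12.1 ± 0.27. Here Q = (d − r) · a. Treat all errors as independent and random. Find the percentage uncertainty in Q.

Let u = d − r = 2.45. δu = √(δd² + δr²) = √(0.230 + 0.122) = 0.594, so δu/u = 0.242.
Q is then a monomial in u, a:
δQ/Q = √((δu/u)² + (1·δa/a)²) = √(0.0588 + 0.000498) = 0.243

24.3%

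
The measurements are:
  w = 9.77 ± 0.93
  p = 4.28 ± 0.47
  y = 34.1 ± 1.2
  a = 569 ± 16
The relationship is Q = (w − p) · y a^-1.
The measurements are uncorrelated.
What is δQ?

0.0642

Let u = w − p = 5.49. δu = √(δw² + δp²) = √(0.865 + 0.221) = 1.04, so δu/u = 0.190.
Q is then a monomial in u, y, a:
δQ/Q = √((δu/u)² + (1·δy/y)² + (-1·δa/a)²) = √(0.0360 + 0.00124 + 0.000791) = 0.195
Q = 0.329, so δQ = 0.195 × 0.329 = 0.0642.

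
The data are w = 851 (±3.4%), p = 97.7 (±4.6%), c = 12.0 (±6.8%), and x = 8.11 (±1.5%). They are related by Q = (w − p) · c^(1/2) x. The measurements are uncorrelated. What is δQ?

1140

Let u = w − p = 753. δu = √(δw² + δp²) = √(837 + 20.2) = 29.3, so δu/u = 0.0389.
Q is then a monomial in u, c, x:
δQ/Q = √((δu/u)² + (½·δc/c)² + (1·δx/x)²) = √(0.00151 + 0.00116 + 0.000225) = 0.0538
Q = 21200, so δQ = 0.0538 × 21200 = 1140.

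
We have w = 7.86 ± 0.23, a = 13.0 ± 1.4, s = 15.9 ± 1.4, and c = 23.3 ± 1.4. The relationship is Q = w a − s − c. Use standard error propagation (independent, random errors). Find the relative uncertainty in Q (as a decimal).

Let p = w·a = 102. δp/p = √((1·δw/w)² + (1·δa/a)²) = √(0.000856 + 0.0116) = 0.112, so δp = 11.4.
Q = p − s − c: δQ = √(δp² + δs² + δc²) = √(130 + 1.96 + 1.96) = 11.6
Q = 63.0, so δQ/Q = 11.6/63.0 = 0.184.

0.184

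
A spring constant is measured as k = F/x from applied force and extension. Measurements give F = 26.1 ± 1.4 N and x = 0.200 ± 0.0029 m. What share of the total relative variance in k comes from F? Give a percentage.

93.2%

(δk/k)² = (1·δF/F)² + (-1·δx/x)²
  F term: (1×0.0536)² = 0.00288
  x term: (-1×0.0145)² = 0.000210
Total = 0.00309. Share from F = 0.00288/0.00309 = 0.932.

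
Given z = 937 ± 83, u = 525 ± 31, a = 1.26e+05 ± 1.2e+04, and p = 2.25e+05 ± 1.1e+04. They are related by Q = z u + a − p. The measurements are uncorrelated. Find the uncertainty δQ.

Let w = z·u = 4.92e+05. δw/w = √((1·δz/z)² + (1·δu/u)²) = √(0.00785 + 0.00349) = 0.106, so δw = 52400.
Q = w + a − p: δQ = √(δw² + δa² + δp²) = √(2.74e+09 + 1.44e+08 + 1.21e+08) = 54800

54800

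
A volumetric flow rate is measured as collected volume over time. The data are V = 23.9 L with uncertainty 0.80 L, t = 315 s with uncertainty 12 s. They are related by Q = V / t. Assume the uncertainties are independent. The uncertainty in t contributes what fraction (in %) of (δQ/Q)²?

(δQ/Q)² = (1·δV/V)² + (-1·δt/t)²
  V term: (1×0.0335)² = 0.00112
  t term: (-1×0.0381)² = 0.00145
Total = 0.00257. Share from t = 0.00145/0.00257 = 0.564.

56.4%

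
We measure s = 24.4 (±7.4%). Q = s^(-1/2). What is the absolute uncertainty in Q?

Relative error in a monomial: (δQ/Q)² = Σ (nᵢ · δxᵢ/xᵢ)².
  (−½·δs/s)² = (-0.5×0.0740)² = 0.00137
δQ/Q = √(0.00137) = 0.0370
Q = 0.202, so δQ = 0.0370 × 0.202 = 0.00749.

0.00749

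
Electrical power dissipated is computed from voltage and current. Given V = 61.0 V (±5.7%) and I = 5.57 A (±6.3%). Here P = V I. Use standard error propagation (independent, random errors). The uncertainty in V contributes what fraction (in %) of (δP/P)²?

(δP/P)² = (1·δV/V)² + (1·δI/I)²
  V term: (1×0.0570)² = 0.00325
  I term: (1×0.0630)² = 0.00397
Total = 0.00722. Share from V = 0.00325/0.00722 = 0.450.

45.0%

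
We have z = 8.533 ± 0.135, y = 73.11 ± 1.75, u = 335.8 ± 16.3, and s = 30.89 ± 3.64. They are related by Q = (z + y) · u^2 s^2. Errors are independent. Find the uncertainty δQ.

2.25e+09

Let w = z + y = 81.64. δw = √(δz² + δy²) = √(0.0182 + 3.06) = 1.76, so δw/w = 0.0215.
Q is then a monomial in w, u, s:
δQ/Q = √((δw/w)² + (2·δu/u)² + (2·δs/s)²) = √(0.000462 + 0.00942 + 0.0555) = 0.256
Q = 8.784e+09, so δQ = 0.256 × 8.784e+09 = 2.25e+09.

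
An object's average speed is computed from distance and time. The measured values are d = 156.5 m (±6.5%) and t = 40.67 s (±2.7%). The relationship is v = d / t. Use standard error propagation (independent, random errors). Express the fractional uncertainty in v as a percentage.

v is a product of powers, so relative uncertainties combine in quadrature:
  (1·δd/d)² = (1×0.0650)² = 0.00423;  (-1·δt/t)² = (-1×0.0270)² = 0.000729
δv/v = √(0.00495) = 0.0704

7.04%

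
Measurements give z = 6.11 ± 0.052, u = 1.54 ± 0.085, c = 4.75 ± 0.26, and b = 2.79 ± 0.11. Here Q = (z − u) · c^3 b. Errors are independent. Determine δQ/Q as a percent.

Let w = z − u = 4.57. δw = √(δz² + δu²) = √(0.00270 + 0.00723) = 0.0996, so δw/w = 0.0218.
Q is then a monomial in w, c, b:
δQ/Q = √((δw/w)² + (3·δc/c)² + (1·δb/b)²) = √(0.000475 + 0.0270 + 0.00155) = 0.170

17.0%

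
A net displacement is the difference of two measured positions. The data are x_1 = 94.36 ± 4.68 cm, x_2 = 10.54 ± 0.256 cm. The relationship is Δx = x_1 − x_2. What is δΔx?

Δx is a linear combination, so absolute uncertainties add in quadrature:
  (δx_1)² = 21.9;  (δx_2)² = 0.0655
δΔx = √(22.0) = 4.69 cm

4.69 cm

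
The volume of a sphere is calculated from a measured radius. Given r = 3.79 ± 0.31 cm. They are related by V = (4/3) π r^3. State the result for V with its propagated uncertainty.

For a monomial V ∝ r^3, fractional errors add in quadrature:
  (3·δr/r)² = (3×0.0818)² = 0.0602
δV/V = √(0.0602) = 0.245
V = 228 cm^3, so δV = 0.245 × 228 = 56.0 cm^3.

228 ± 56.0 cm^3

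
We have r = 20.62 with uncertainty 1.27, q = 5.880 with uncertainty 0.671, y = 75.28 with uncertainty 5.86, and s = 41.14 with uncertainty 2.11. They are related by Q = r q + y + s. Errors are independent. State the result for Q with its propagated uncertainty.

Let p = r·q = 121.2. δp/p = √((1·δr/r)² + (1·δq/q)²) = √(0.00379 + 0.0130) = 0.130, so δp = 15.7.
Q = p + y + s: δQ = √(δp² + δy² + δs²) = √(247 + 34.3 + 4.45) = 16.9
Q = 237.7.

237.7 ± 16.9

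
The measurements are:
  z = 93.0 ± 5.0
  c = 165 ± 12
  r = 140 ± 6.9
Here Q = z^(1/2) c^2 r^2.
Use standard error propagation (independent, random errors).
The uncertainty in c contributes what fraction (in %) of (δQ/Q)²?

67.0%

(δQ/Q)² = (½·δz/z)² + (2·δc/c)² + (2·δr/r)²
  z term: (0.5×0.0538)² = 0.000723
  c term: (2×0.0727)² = 0.0212
  r term: (2×0.0493)² = 0.00972
Total = 0.0316. Share from c = 0.0212/0.0316 = 0.670.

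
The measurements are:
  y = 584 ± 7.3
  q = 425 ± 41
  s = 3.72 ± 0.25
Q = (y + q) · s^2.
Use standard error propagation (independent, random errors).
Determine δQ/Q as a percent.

14.1%

Let u = y + q = 1010. δu = √(δy² + δq²) = √(53.3 + 1680) = 41.6, so δu/u = 0.0413.
Q is then a monomial in u, s:
δQ/Q = √((δu/u)² + (2·δs/s)²) = √(0.00170 + 0.0181) = 0.141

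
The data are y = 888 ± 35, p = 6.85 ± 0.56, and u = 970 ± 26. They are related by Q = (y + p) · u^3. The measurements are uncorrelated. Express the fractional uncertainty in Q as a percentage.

8.94%

Let w = y + p = 895. δw = √(δy² + δp²) = √(1220 + 0.314) = 35.0, so δw/w = 0.0391.
Q is then a monomial in w, u:
δQ/Q = √((δw/w)² + (3·δu/u)²) = √(0.00153 + 0.00647) = 0.0894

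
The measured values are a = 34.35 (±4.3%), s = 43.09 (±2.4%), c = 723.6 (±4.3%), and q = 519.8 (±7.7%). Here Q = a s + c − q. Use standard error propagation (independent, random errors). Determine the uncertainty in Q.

Let p = a·s = 1480. δp/p = √((1·δa/a)² + (1·δs/s)²) = √(0.00185 + 0.000576) = 0.0492, so δp = 72.9.
Q = p + c − q: δQ = √(δp² + δc² + δq²) = √(5310 + 968 + 1600) = 88.8

88.8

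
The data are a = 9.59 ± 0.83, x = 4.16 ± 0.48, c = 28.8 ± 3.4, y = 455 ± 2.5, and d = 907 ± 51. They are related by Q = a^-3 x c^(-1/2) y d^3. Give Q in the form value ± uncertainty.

Products/powers → add relative errors in quadrature, weighted by exponent:
  (-3·δa/a)² = (-3×0.0865)² = 0.0674;  (1·δx/x)² = (1×0.115)² = 0.0133;  (−½·δc/c)² = (-0.5×0.118)² = 0.00348;  (1·δy/y)² = (1×0.00549)² = 3.02e-05;  (3·δd/d)² = (3×0.0562)² = 0.0285
δQ/Q = √(0.113) = 0.336
Q = 2.98e+08, so δQ = 0.336 × 2.98e+08 = 1e+08.

(2.98 ± 1.00) × 10^8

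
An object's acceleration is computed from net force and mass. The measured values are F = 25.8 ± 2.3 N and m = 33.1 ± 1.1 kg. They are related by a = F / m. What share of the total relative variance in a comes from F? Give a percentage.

87.8%

(δa/a)² = (1·δF/F)² + (-1·δm/m)²
  F term: (1×0.0891)² = 0.00795
  m term: (-1×0.0332)² = 0.00110
Total = 0.00905. Share from F = 0.00795/0.00905 = 0.878.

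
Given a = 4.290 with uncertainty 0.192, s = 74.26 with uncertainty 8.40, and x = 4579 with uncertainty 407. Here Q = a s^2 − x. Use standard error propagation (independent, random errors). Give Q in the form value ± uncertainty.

19080 ± 5470

Let p = a·s^2 = 23660. δp/p = √((1·δa/a)² + (2·δs/s)²) = √(0.00200 + 0.0512) = 0.231, so δp = 5460.
Q = p − x: δQ = √(δp² + δx²) = √(2.98e+07 + 1.66e+05) = 5470
Q = 19080.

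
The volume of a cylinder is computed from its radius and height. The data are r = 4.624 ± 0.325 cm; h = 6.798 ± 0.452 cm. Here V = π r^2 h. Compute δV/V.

Products/powers → add relative errors in quadrature, weighted by exponent:
  (2·δr/r)² = (2×0.0703)² = 0.0198;  (1·δh/h)² = (1×0.0665)² = 0.00442
δV/V = √(0.0242) = 0.156

0.156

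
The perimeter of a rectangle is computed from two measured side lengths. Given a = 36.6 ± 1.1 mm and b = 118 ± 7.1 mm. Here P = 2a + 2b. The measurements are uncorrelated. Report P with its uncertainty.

309 ± 14.4 mm

P is a linear combination, so absolute uncertainties add in quadrature:
  (2·δa)² = 4.84;  (2·δb)² = 202
δP = √(206) = 14.4 mm
P = 309 mm.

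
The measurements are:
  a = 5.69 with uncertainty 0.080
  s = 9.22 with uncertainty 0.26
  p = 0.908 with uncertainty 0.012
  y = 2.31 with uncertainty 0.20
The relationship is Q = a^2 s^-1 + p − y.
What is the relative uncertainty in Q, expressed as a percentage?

11.6%

Let w = a^2·s^-1 = 3.51. δw/w = √((2·δa/a)² + (-1·δs/s)²) = √(0.000791 + 0.000795) = 0.0398, so δw = 0.140.
Q = w + p − y: δQ = √(δw² + δp² + δy²) = √(0.0196 + 0.000144 + 0.0400) = 0.244
Q = 2.11, so δQ/Q = 0.244/2.11 = 0.116.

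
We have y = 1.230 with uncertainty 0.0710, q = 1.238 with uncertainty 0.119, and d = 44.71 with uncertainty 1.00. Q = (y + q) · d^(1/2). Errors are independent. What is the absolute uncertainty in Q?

0.945

Let u = y + q = 2.468. δu = √(δy² + δq²) = √(0.00504 + 0.0142) = 0.139, so δu/u = 0.0561.
Q is then a monomial in u, d:
δQ/Q = √((δu/u)² + (½·δd/d)²) = √(0.00315 + 0.000125) = 0.0573
Q = 16.50, so δQ = 0.0573 × 16.50 = 0.945.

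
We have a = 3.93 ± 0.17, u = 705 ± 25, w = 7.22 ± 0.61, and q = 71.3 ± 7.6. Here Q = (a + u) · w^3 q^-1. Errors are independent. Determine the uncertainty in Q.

Let h = a + u = 709. δh = √(δa² + δu²) = √(0.0289 + 625) = 25.0, so δh/h = 0.0353.
Q is then a monomial in h, w, q:
δQ/Q = √((δh/h)² + (3·δw/w)² + (-1·δq/q)²) = √(0.00124 + 0.0642 + 0.0114) = 0.277
Q = 3740, so δQ = 0.277 × 3740 = 1040.

1040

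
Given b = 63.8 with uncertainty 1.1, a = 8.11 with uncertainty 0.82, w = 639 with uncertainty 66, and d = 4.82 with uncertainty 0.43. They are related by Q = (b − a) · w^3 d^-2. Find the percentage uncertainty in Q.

Let u = b − a = 55.7. δu = √(δb² + δa²) = √(1.21 + 0.672) = 1.37, so δu/u = 0.0246.
Q is then a monomial in u, w, d:
δQ/Q = √((δu/u)² + (3·δw/w)² + (-2·δd/d)²) = √(0.000607 + 0.0960 + 0.0318) = 0.358

35.8%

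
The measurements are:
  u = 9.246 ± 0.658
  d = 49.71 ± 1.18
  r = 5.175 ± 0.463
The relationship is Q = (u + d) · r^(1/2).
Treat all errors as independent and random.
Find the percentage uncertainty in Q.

Let w = u + d = 58.96. δw = √(δu² + δd²) = √(0.433 + 1.39) = 1.35, so δw/w = 0.0229.
Q is then a monomial in w, r:
δQ/Q = √((δw/w)² + (½·δr/r)²) = √(0.000525 + 0.00200) = 0.0503

5.03%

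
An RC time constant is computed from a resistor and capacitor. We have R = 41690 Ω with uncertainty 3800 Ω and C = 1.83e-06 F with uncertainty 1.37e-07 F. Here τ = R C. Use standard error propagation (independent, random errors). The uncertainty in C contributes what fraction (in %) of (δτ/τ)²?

(δτ/τ)² = (1·δR/R)² + (1·δC/C)²
  R term: (1×0.0911)² = 0.00831
  C term: (1×0.0749)² = 0.00560
Total = 0.0139. Share from C = 0.00560/0.0139 = 0.403.

40.3%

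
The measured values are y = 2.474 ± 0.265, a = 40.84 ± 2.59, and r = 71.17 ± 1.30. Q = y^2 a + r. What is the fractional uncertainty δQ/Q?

0.174

Let p = y^2·a = 250.0. δp/p = √((2·δy/y)² + (1·δa/a)²) = √(0.0459 + 0.00402) = 0.223, so δp = 55.8.
Q = p + r: δQ = √(δp² + δr²) = √(3120 + 1.69) = 55.9
Q = 321.1, so δQ/Q = 55.9/321.1 = 0.174.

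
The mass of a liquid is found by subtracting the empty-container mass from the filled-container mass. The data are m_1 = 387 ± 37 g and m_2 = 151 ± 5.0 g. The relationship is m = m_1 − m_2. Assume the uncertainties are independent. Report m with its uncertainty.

Each term contributes (cᵢ δxᵢ)² to (δm)²:
  (δm_1)² = 1370;  (δm_2)² = 25.0
δm = √(1390) = 37.3 g
m = 236 g.

236 ± 37.3 g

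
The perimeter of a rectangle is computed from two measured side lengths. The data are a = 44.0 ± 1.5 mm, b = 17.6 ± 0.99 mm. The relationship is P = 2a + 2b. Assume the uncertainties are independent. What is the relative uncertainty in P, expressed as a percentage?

Each term contributes (cᵢ δxᵢ)² to (δP)²:
  (2·δa)² = 9.00;  (2·δb)² = 3.92
δP = √(12.9) = 3.59 mm
P = 123 mm, so δP/P = 3.59/123 = 0.0292.

2.92%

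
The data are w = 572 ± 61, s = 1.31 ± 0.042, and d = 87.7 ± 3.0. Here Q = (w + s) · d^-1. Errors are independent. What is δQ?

0.731

Let u = w + s = 573. δu = √(δw² + δs²) = √(3720 + 0.00176) = 61.0, so δu/u = 0.106.
Q is then a monomial in u, d:
δQ/Q = √((δu/u)² + (-1·δd/d)²) = √(0.0113 + 0.00117) = 0.112
Q = 6.54, so δQ = 0.112 × 6.54 = 0.731.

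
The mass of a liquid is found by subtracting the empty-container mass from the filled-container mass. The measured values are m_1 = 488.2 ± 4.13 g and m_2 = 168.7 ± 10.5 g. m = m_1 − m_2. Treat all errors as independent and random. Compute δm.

Sums and differences: (δm)² = Σ (cᵢ δxᵢ)².
  (δm_1)² = 17.1;  (δm_2)² = 110
δm = √(127) = 11.3 g

11.3 g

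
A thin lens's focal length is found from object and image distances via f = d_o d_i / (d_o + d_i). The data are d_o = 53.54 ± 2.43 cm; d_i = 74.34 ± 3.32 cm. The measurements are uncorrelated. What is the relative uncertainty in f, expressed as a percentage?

3.23%

∂f/∂d_o = (d_i/(d_o+d_i))² = 0.338;  ∂f/∂d_i = (d_o/(d_o+d_i))² = 0.175
δf = √((∂f/∂d_o · δd_o)² + (∂f/∂d_i · δd_i)²) = √(0.674 + 0.339) = 1.01 cm
f = 31.12 cm, so δf/f = 1.01/31.12 = 0.0323.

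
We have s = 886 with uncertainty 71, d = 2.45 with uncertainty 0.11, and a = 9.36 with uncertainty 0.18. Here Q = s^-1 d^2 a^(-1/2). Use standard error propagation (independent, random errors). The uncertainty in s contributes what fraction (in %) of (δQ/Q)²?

(δQ/Q)² = (-1·δs/s)² + (2·δd/d)² + (−½·δa/a)²
  s term: (-1×0.0801)² = 0.00642
  d term: (2×0.0449)² = 0.00806
  a term: (-0.5×0.0192)² = 9.25e-05
Total = 0.0146. Share from s = 0.00642/0.0146 = 0.441.

44.1%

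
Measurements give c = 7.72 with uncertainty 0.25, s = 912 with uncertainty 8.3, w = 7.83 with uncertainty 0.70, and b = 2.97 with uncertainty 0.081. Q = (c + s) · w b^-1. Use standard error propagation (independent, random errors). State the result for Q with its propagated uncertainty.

Let u = c + s = 920. δu = √(δc² + δs²) = √(0.0625 + 68.9) = 8.30, so δu/u = 0.00903.
Q is then a monomial in u, w, b:
δQ/Q = √((δu/u)² + (1·δw/w)² + (-1·δb/b)²) = √(8.15e-05 + 0.00799 + 0.000744) = 0.0939
Q = 2420, so δQ = 0.0939 × 2420 = 228.

2420 ± 228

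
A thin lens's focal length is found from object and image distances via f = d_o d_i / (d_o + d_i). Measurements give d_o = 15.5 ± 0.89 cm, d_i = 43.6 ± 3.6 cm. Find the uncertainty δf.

∂f/∂d_o = (d_i/(d_o+d_i))² = 0.544;  ∂f/∂d_i = (d_o/(d_o+d_i))² = 0.0688
δf = √((∂f/∂d_o · δd_o)² + (∂f/∂d_i · δd_i)²) = √(0.235 + 0.0613) = 0.544 cm

0.544 cm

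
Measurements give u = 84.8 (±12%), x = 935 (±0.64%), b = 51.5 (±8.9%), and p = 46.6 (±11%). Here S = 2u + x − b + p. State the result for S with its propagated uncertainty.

1100 ± 22.3

Absolute uncertainties add in quadrature for a linear combination:
  (2·δu)² = 414;  (δx)² = 35.8;  (δb)² = 21.0;  (δp)² = 26.3
δS = √(497) = 22.3
S = 1100.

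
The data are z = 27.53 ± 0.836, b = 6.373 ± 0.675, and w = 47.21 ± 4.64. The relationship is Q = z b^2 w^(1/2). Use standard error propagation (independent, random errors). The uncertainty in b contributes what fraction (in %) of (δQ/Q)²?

93.1%

(δQ/Q)² = (1·δz/z)² + (2·δb/b)² + (½·δw/w)²
  z term: (1×0.0304)² = 0.000922
  b term: (2×0.106)² = 0.0449
  w term: (0.5×0.0983)² = 0.00241
Total = 0.0482. Share from b = 0.0449/0.0482 = 0.931.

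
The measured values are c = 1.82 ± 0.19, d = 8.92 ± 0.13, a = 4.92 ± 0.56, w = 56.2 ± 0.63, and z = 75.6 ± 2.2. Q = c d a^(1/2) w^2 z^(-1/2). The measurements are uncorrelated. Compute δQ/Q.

Since Q is a product/quotient, work with relative uncertainties:
  (1·δc/c)² = (1×0.104)² = 0.0109;  (1·δd/d)² = (1×0.0146)² = 0.000212;  (½·δa/a)² = (0.5×0.114)² = 0.00324;  (2·δw/w)² = (2×0.0112)² = 0.000503;  (−½·δz/z)² = (-0.5×0.0291)² = 0.000212
δQ/Q = √(0.0151) = 0.123

0.123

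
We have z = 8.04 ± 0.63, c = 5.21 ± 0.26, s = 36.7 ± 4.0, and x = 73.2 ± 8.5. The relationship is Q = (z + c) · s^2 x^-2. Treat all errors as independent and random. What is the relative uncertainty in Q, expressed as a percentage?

32.3%

Let u = z + c = 13.2. δu = √(δz² + δc²) = √(0.397 + 0.0676) = 0.682, so δu/u = 0.0514.
Q is then a monomial in u, s, x:
δQ/Q = √((δu/u)² + (2·δs/s)² + (-2·δx/x)²) = √(0.00265 + 0.0475 + 0.0539) = 0.323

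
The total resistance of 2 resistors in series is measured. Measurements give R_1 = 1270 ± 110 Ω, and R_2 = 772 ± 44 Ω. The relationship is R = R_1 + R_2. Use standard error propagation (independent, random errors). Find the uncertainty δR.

Absolute uncertainties add in quadrature for a linear combination:
  (δR_1)² = 12100;  (δR_2)² = 1940
δR = √(14000) = 118 Ω

118 Ω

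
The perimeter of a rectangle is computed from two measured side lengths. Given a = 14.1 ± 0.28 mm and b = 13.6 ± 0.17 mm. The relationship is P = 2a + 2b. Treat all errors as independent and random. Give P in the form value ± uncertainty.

55.4 ± 0.655 mm

For a sum/difference, combine absolute errors in quadrature:
  (2·δa)² = 0.314;  (2·δb)² = 0.116
δP = √(0.429) = 0.655 mm
P = 55.4 mm.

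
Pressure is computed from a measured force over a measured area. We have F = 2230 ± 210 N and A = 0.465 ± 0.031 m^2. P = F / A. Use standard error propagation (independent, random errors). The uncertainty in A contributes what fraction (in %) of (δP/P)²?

33.4%

(δP/P)² = (1·δF/F)² + (-1·δA/A)²
  F term: (1×0.0942)² = 0.00887
  A term: (-1×0.0667)² = 0.00444
Total = 0.0133. Share from A = 0.00444/0.0133 = 0.334.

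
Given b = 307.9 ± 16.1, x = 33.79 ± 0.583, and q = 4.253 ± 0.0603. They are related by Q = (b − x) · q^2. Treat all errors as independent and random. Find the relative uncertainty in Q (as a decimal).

0.0653

Let u = b − x = 274.1. δu = √(δb² + δx²) = √(259 + 0.340) = 16.1, so δu/u = 0.0588.
Q is then a monomial in u, q:
δQ/Q = √((δu/u)² + (2·δq/q)²) = √(0.00345 + 0.000804) = 0.0653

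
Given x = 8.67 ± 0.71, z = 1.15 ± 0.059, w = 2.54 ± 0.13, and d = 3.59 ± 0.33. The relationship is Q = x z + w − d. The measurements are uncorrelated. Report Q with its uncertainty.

Let p = x·z = 9.97. δp/p = √((1·δx/x)² + (1·δz/z)²) = √(0.00671 + 0.00263) = 0.0966, so δp = 0.964.
Q = p + w − d: δQ = √(δp² + δw² + δd²) = √(0.928 + 0.0169 + 0.109) = 1.03
Q = 8.92.

8.92 ± 1.03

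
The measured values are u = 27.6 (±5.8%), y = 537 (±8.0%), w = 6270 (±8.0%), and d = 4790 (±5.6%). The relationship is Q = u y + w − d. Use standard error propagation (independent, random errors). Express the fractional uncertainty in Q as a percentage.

9.64%

Let p = u·y = 14800. δp/p = √((1·δu/u)² + (1·δy/y)²) = √(0.00336 + 0.00640) = 0.0988, so δp = 1460.
Q = p + w − d: δQ = √(δp² + δw² + δd²) = √(2.14e+06 + 2.52e+05 + 72000) = 1570
Q = 16300, so δQ/Q = 1570/16300 = 0.0964.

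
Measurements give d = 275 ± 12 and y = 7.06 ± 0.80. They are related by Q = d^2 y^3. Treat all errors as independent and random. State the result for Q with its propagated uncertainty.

(2.66 ± 0.934) × 10^7

Since Q is a product/quotient, work with relative uncertainties:
  (2·δd/d)² = (2×0.0436)² = 0.00762;  (3·δy/y)² = (3×0.113)² = 0.116
δQ/Q = √(0.123) = 0.351
Q = 2.66e+07, so δQ = 0.351 × 2.66e+07 = 9.34e+06.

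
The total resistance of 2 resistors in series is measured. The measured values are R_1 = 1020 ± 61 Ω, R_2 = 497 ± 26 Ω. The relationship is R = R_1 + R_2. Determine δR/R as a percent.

4.37%

Each term contributes (cᵢ δxᵢ)² to (δR)²:
  (δR_1)² = 3720;  (δR_2)² = 676
δR = √(4400) = 66.3 Ω
R = 1520 Ω, so δR/R = 66.3/1520 = 0.0437.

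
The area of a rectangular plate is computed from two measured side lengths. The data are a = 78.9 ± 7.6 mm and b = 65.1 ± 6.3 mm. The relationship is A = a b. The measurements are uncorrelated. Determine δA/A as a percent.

13.7%

A is a product of powers, so relative uncertainties combine in quadrature:
  (1·δa/a)² = (1×0.0963)² = 0.00928;  (1·δb/b)² = (1×0.0968)² = 0.00937
δA/A = √(0.0186) = 0.137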